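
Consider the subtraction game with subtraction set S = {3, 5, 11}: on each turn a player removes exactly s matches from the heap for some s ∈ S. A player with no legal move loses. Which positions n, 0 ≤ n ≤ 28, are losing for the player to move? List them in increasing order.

G(0) = 0
G(1) = mex{} = 0
G(2) = mex{} = 0
G(3) = mex{0} = 1
G(4) = mex{0} = 1
G(5) = mex{0,0} = 1
G(6) = mex{1,0} = 2
G(7) = mex{1,0} = 2
G(8) = mex{1,1} = 0
G(9) = mex{2,1} = 0
G(10) = mex{2,1} = 0
G(11) = mex{0,2,0} = 1
G(12) = mex{0,2,0} = 1
G(13) = mex{0,0,0} = 1
G(14) = mex{1,0,1} = 2
G(15) = mex{1,0,1} = 2
G(16) = mex{1,1,1} = 0
G(17) = mex{2,1,2} = 0
G(18) = mex{2,1,2} = 0
G(19) = mex{0,2,0} = 1
G(20) = mex{0,2,0} = 1
G(21) = mex{0,0,0} = 1
G(22) = mex{1,0,1} = 2
G(23) = mex{1,0,1} = 2
G(24) = mex{1,1,1} = 0
G(25) = mex{2,1,2} = 0
G(26) = mex{2,1,2} = 0
G(27) = mex{0,2,0} = 1
G(28) = mex{0,2,0} = 1
P-positions are exactly the n with G(n) = 0.

0, 1, 2, 8, 9, 10, 16, 17, 18, 24, 25, 26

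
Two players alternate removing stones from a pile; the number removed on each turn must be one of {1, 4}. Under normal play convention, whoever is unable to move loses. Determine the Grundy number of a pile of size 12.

0

G(0) = 0
G(1) = mex{0} = 1
G(2) = mex{1} = 0
G(3) = mex{0} = 1
G(4) = mex{1,0} = 2
G(5) = mex{2,1} = 0
G(6) = mex{0,0} = 1
G(7) = mex{1,1} = 0
G(8) = mex{0,2} = 1
G(9) = mex{1,0} = 2
G(10) = mex{2,1} = 0
G(11) = mex{0,0} = 1
G(12) = mex{1,1} = 0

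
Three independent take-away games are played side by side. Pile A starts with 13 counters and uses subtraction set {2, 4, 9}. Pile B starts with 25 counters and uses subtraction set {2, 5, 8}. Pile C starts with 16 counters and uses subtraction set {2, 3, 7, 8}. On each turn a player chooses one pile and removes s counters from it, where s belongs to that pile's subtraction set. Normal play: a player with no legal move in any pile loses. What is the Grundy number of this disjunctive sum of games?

2

Pile A, S = {2, 4, 9}:
n :  0  1  2  3  4  5  6  7  8  9 10 11 12 13
G :  0  0  1  1  2  2  0  0  1  1  2  2  0  0
G_A(13) = 0.
Pile B, S = {2, 5, 8}:
G(0) = 0
G(1) = mex{} = 0
G(2) = mex{0} = 1
G(3) = mex{0} = 1
G(4) = mex{1} = 0
G(5) = mex{1,0} = 2
G(6) = mex{0,0} = 1
G(7) = mex{2,1} = 0
G(8) = mex{1,1,0} = 2
G(9) = mex{0,0,0} = 1
G(10) = mex{2,2,1} = 0
G(11) = mex{1,1,1} = 0
G(12) = mex{0,0,0} = 1
G(13) = mex{0,2,2} = 1
G(14) = mex{1,1,1} = 0
G(15) = mex{1,0,0} = 2
G(16) = mex{0,0,2} = 1
G(17) = mex{2,1,1} = 0
G(18) = mex{1,1,0} = 2
G(19) = mex{0,0,0} = 1
G(20) = mex{2,2,1} = 0
G(21) = mex{1,1,1} = 0
G(22) = mex{0,0,0} = 1
G(23) = mex{0,2,2} = 1
G(24) = mex{1,1,1} = 0
G(25) = mex{1,0,0} = 2
G_B(25) = 2.
Pile C, S = {2, 3, 7, 8}:
G(0) = 0
G(1) = mex{} = 0
G(2) = mex{0} = 1
G(3) = mex{0,0} = 1
G(4) = mex{1,0} = 2
G(5) = mex{1,1} = 0
G(6) = mex{2,1} = 0
G(7) = mex{0,2,0} = 1
G(8) = mex{0,0,0,0} = 1
G(9) = mex{1,0,1,0} = 2
G(10) = mex{1,1,1,1} = 0
G(11) = mex{2,1,2,1} = 0
G(12) = mex{0,2,0,2} = 1
G(13) = mex{0,0,0,0} = 1
G(14) = mex{1,0,1,0} = 2
G(15) = mex{1,1,1,1} = 0
G(16) = mex{2,1,2,1} = 0
G_C(16) = 0.
Combined Grundy value = 0 ⊕ 2 ⊕ 0 = 2.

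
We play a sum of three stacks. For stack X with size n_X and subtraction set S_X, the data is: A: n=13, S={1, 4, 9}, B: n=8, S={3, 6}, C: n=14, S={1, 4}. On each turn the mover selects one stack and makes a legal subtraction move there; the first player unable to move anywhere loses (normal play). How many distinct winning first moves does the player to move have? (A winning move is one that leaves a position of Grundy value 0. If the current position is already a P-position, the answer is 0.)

Stack A, S = {1, 4, 9}:
G(0) = 0
G(1) = mex{0} = 1
G(2) = mex{1} = 0
G(3) = mex{0} = 1
G(4) = mex{1,0} = 2
G(5) = mex{2,1} = 0
G(6) = mex{0,0} = 1
G(7) = mex{1,1} = 0
G(8) = mex{0,2} = 1
G(9) = mex{1,0,0} = 2
G(10) = mex{2,1,1} = 0
G(11) = mex{0,0,0} = 1
G(12) = mex{1,1,1} = 0
G(13) = mex{0,2,2} = 1
G_A(13) = 1.
Stack B, S = {3, 6}:
G(0) = 0
G(1) = mex{} = 0
G(2) = mex{} = 0
G(3) = mex{0} = 1
G(4) = mex{0} = 1
G(5) = mex{0} = 1
G(6) = mex{1,0} = 2
G(7) = mex{1,0} = 2
G(8) = mex{1,0} = 2
G_B(8) = 2.
Stack C, S = {1, 4}:
G(0) = 0
G(1) = mex{0} = 1
G(2) = mex{1} = 0
G(3) = mex{0} = 1
G(4) = mex{1,0} = 2
G(5) = mex{2,1} = 0
G(6) = mex{0,0} = 1
G(7) = mex{1,1} = 0
G(8) = mex{0,2} = 1
G(9) = mex{1,0} = 2
G(10) = mex{2,1} = 0
G(11) = mex{0,0} = 1
G(12) = mex{1,1} = 0
G(13) = mex{0,2} = 1
G(14) = mex{1,0} = 2
G_C(14) = 2.
Combined Grundy value = 1 ⊕ 2 ⊕ 2 = 1.
A winning move leaves total XOR = 0, i.e. changes one component's Grundy value g to g ⊕ X where X is the current total.
Stack A: need g' = 1⊕1 = 0. Options: 13−1→G=0, 13−4→G=2, 13−9→G=2. Hits: 1.
Stack B: need g' = 2⊕1 = 3. Options: 8−3→G=1, 8−6→G=0. Hits: 0.
Stack C: need g' = 2⊕1 = 3. Options: 14−1→G=1, 14−4→G=0. Hits: 0.

1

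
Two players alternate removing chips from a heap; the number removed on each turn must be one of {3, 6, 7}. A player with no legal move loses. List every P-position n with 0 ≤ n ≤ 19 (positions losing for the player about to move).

0, 1, 2, 10, 11, 12

n :  0  1  2  3  4  5  6  7  8  9 10 11 12 13 14 15 16 17 18 19
G :  0  0  0  1  1  1  2  2  2  3  0  0  0  1  1  1  2  2  2  3
P-positions are exactly the n with G(n) = 0.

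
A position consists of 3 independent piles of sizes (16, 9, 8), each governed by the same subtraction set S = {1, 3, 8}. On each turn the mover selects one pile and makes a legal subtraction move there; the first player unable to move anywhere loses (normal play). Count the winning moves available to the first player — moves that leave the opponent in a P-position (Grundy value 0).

0

All piles use S = {1, 3, 8}:
G(0) = 0
G(1) = mex{0} = 1
G(2) = mex{1} = 0
G(3) = mex{0,0} = 1
G(4) = mex{1,1} = 0
G(5) = mex{0,0} = 1
G(6) = mex{1,1} = 0
G(7) = mex{0,0} = 1
G(8) = mex{1,1,0} = 2
G(9) = mex{2,0,1} = 3
G(10) = mex{3,1,0} = 2
G(11) = mex{2,2,1} = 0
G(12) = mex{0,3,0} = 1
G(13) = mex{1,2,1} = 0
G(14) = mex{0,0,0} = 1
G(15) = mex{1,1,1} = 0
G(16) = mex{0,0,2} = 1
Pile A: G(16) = 1.
Pile B: G(9) = 3.
Pile C: G(8) = 2.
Combined Grundy value = 1 ⊕ 3 ⊕ 2 = 0.
A winning move leaves total XOR = 0, i.e. changes one component's Grundy value g to g ⊕ X where X is the current total.
Pile A: target g' = 1⊕0 = 1, but every legal move changes the Grundy value (mex property), so 0 moves.
Pile B: target g' = 3⊕0 = 3, but every legal move changes the Grundy value (mex property), so 0 moves.
Pile C: target g' = 2⊕0 = 2, but every legal move changes the Grundy value (mex property), so 0 moves.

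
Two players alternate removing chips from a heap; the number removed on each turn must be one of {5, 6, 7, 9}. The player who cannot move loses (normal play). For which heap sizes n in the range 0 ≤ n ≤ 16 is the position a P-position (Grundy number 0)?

n :  0  1  2  3  4  5  6  7  8  9 10 11 12 13 14 15 16
G :  0  0  0  0  0  1  1  1  1  1  2  2  2  2  0  0  0
P-positions are exactly the n with G(n) = 0.

0, 1, 2, 3, 4, 14, 15, 16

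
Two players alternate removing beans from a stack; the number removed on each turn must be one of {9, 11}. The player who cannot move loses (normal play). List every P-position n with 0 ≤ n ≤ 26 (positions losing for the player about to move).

G(0) = 0
G(1) = mex{} = 0
G(2) = mex{} = 0
G(3) = mex{} = 0
G(4) = mex{} = 0
G(5) = mex{} = 0
G(6) = mex{} = 0
G(7) = mex{} = 0
G(8) = mex{} = 0
G(9) = mex{0} = 1
G(10) = mex{0} = 1
G(11) = mex{0,0} = 1
G(12) = mex{0,0} = 1
G(13) = mex{0,0} = 1
G(14) = mex{0,0} = 1
G(15) = mex{0,0} = 1
G(16) = mex{0,0} = 1
G(17) = mex{0,0} = 1
G(18) = mex{1,0} = 2
G(19) = mex{1,0} = 2
G(20) = mex{1,1} = 0
G(21) = mex{1,1} = 0
G(22) = mex{1,1} = 0
G(23) = mex{1,1} = 0
G(24) = mex{1,1} = 0
G(25) = mex{1,1} = 0
G(26) = mex{1,1} = 0
P-positions are exactly the n with G(n) = 0.

0, 1, 2, 3, 4, 5, 6, 7, 8, 20, 21, 22, 23, 24, 25, 26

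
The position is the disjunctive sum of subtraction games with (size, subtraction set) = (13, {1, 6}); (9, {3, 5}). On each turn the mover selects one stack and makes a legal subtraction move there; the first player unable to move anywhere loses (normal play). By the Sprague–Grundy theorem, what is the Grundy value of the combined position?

2

Stack A, S = {1, 6}:
n :  0  1  2  3  4  5  6  7  8  9 10 11 12 13
G :  0  1  0  1  0  1  2  0  1  0  1  0  1  2
G_A(13) = 2.
Stack B, S = {3, 5}:
n : 0 1 2 3 4 5 6 7 8 9
G : 0 0 0 1 1 1 2 2 0 0
G_B(9) = 0.
Combined Grundy value = 2 ⊕ 0 = 2.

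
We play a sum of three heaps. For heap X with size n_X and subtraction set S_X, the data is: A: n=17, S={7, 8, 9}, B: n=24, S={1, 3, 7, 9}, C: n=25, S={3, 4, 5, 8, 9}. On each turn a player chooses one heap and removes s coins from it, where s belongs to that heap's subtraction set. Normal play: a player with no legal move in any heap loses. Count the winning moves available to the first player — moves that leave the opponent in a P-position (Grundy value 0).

Heap A, S = {7, 8, 9}:
G(0) = 0
G(1) = mex{} = 0
G(2) = mex{} = 0
G(3) = mex{} = 0
G(4) = mex{} = 0
G(5) = mex{} = 0
G(6) = mex{} = 0
G(7) = mex{0} = 1
G(8) = mex{0,0} = 1
G(9) = mex{0,0,0} = 1
G(10) = mex{0,0,0} = 1
G(11) = mex{0,0,0} = 1
G(12) = mex{0,0,0} = 1
G(13) = mex{0,0,0} = 1
G(14) = mex{1,0,0} = 2
G(15) = mex{1,1,0} = 2
G(16) = mex{1,1,1} = 0
G(17) = mex{1,1,1} = 0
G_A(17) = 0.
Heap B, S = {1, 3, 7, 9}:
G(0) = 0
G(1) = mex{0} = 1
G(2) = mex{1} = 0
G(3) = mex{0,0} = 1
G(4) = mex{1,1} = 0
G(5) = mex{0,0} = 1
G(6) = mex{1,1} = 0
G(7) = mex{0,0,0} = 1
G(8) = mex{1,1,1} = 0
G(9) = mex{0,0,0,0} = 1
G(10) = mex{1,1,1,1} = 0
G(11) = mex{0,0,0,0} = 1
G(12) = mex{1,1,1,1} = 0
G(13) = mex{0,0,0,0} = 1
G(14) = mex{1,1,1,1} = 0
G(15) = mex{0,0,0,0} = 1
G(16) = mex{1,1,1,1} = 0
G(17) = mex{0,0,0,0} = 1
G(18) = mex{1,1,1,1} = 0
G(19) = mex{0,0,0,0} = 1
G(20) = mex{1,1,1,1} = 0
G(21) = mex{0,0,0,0} = 1
G(22) = mex{1,1,1,1} = 0
G(23) = mex{0,0,0,0} = 1
G(24) = mex{1,1,1,1} = 0
G_B(24) = 0.
Heap C, S = {3, 4, 5, 8, 9}:
G(0) = 0
G(1) = mex{} = 0
G(2) = mex{} = 0
G(3) = mex{0} = 1
G(4) = mex{0,0} = 1
G(5) = mex{0,0,0} = 1
G(6) = mex{1,0,0} = 2
G(7) = mex{1,1,0} = 2
G(8) = mex{1,1,1,0} = 2
G(9) = mex{2,1,1,0,0} = 3
G(10) = mex{2,2,1,0,0} = 3
G(11) = mex{2,2,2,1,0} = 3
G(12) = mex{3,2,2,1,1} = 0
G(13) = mex{3,3,2,1,1} = 0
G(14) = mex{3,3,3,2,1} = 0
G(15) = mex{0,3,3,2,2} = 1
G(16) = mex{0,0,3,2,2} = 1
G(17) = mex{0,0,0,3,2} = 1
G(18) = mex{1,0,0,3,3} = 2
G(19) = mex{1,1,0,3,3} = 2
G(20) = mex{1,1,1,0,3} = 2
G(21) = mex{2,1,1,0,0} = 3
G(22) = mex{2,2,1,0,0} = 3
G(23) = mex{2,2,2,1,0} = 3
G(24) = mex{3,2,2,1,1} = 0
G(25) = mex{3,3,2,1,1} = 0
G_C(25) = 0.
Combined Grundy value = 0 ⊕ 0 ⊕ 0 = 0.
A winning move leaves total XOR = 0, i.e. changes one component's Grundy value g to g ⊕ X where X is the current total.
Heap A: target g' = 0⊕0 = 0, but every legal move changes the Grundy value (mex property), so 0 moves.
Heap B: target g' = 0⊕0 = 0, but every legal move changes the Grundy value (mex property), so 0 moves.
Heap C: target g' = 0⊕0 = 0, but every legal move changes the Grundy value (mex property), so 0 moves.

0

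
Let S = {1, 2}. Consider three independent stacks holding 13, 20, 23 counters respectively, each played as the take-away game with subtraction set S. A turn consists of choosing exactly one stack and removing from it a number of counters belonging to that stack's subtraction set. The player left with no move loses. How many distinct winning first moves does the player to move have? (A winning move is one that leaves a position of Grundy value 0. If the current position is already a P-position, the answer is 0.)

1

All stacks use S = {1, 2}:
n :  0  1  2  3  4  5  6  7  8  9 10 11 12 13 14 15 16 17 18 19 20 21 22 23
G :  0  1  2  0  1  2  0  1  2  0  1  2  0  1  2  0  1  2  0  1  2  0  1  2
Stack A: G(13) = 1.
Stack B: G(20) = 2.
Stack C: G(23) = 2.
Combined Grundy value = 1 ⊕ 2 ⊕ 2 = 1.
A winning move leaves total XOR = 0, i.e. changes one component's Grundy value g to g ⊕ X where X is the current total.
Stack A: need g' = 1⊕1 = 0. Options: 13−1→G=0, 13−2→G=2. Hits: 1.
Stack B: need g' = 2⊕1 = 3. Options: 20−1→G=1, 20−2→G=0. Hits: 0.
Stack C: need g' = 2⊕1 = 3. Options: 23−1→G=1, 23−2→G=0. Hits: 0.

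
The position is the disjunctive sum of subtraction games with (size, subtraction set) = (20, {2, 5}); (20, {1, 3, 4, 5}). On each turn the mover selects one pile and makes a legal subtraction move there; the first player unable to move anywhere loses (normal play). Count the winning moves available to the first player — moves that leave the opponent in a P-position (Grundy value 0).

Pile A, S = {2, 5}:
n :  0  1  2  3  4  5  6  7  8  9 10 11 12 13 14 15 16 17 18 19 20
G :  0  0  1  1  0  2  1  0  0  1  1  0  2  1  0  0  1  1  0  2  1
G_A(20) = 1.
Pile B, S = {1, 3, 4, 5}:
n :  0  1  2  3  4  5  6  7  8  9 10 11 12 13 14 15 16 17 18 19 20
G :  0  1  0  1  2  3  2  3  0  1  0  1  2  3  2  3  0  1  0  1  2
G_B(20) = 2.
Combined Grundy value = 1 ⊕ 2 = 3.
A winning move leaves total XOR = 0, i.e. changes one component's Grundy value g to g ⊕ X where X is the current total.
Pile A: need g' = 1⊕3 = 2. Options: 20−2→G=0, 20−5→G=0. Hits: 0.
Pile B: need g' = 2⊕3 = 1. Options: 20−1→G=1, 20−3→G=1, 20−4→G=0, 20−5→G=3. Hits: 2.

2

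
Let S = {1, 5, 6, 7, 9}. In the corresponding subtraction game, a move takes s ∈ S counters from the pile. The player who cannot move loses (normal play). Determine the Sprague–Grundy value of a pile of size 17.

1

n :  0  1  2  3  4  5  6  7  8  9 10 11 12 13 14 15 16 17
G :  0  1  0  1  0  1  2  3  2  3  2  3  0  1  0  1  0  1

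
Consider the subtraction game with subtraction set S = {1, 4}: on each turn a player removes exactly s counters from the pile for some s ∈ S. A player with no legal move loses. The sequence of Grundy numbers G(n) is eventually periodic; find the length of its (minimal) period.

G(0) = 0
G(1) = mex{0} = 1
G(2) = mex{1} = 0
G(3) = mex{0} = 1
G(4) = mex{1,0} = 2
G(5) = mex{2,1} = 0
G(6) = mex{0,0} = 1
G(7) = mex{1,1} = 0
G(8) = mex{0,2} = 1
G(9) = mex{1,0} = 2
G(10) = mex{2,1} = 0
G(11) = mex{0,0} = 1
G(12) = mex{1,1} = 0
G(13) = mex{0,2} = 1
G(14) = mex{1,0} = 2
G(n+5) = G(n) holds for n = 0,…,3 (a full window of length max(S) = 4), so the sequence is purely periodic with period 5.

5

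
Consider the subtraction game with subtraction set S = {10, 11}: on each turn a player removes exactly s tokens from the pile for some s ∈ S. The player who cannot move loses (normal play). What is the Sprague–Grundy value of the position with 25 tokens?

n :  0  1  2  3  4  5  6  7  8  9 10 11 12 13 14 15 16 17 18 19 20 21 22 23 24 25
G :  0  0  0  0  0  0  0  0  0  0  1  1  1  1  1  1  1  1  1  1  2  0  0  0  0  0

0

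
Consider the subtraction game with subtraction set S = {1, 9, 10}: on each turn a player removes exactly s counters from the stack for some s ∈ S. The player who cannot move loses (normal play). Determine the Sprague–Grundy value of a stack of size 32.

3

n :  0  1  2  3  4  5  6  7  8  9 10 11 12 13 14 15 16 17 18 19 20 21 22 23 24 25 26 27 28 29 30 31 32
G :  0  1  0  1  0  1  0  1  0  1  2  3  2  3  2  3  2  3  2  0  1  0  1  0  1  0  1  0  1  2  3  2  3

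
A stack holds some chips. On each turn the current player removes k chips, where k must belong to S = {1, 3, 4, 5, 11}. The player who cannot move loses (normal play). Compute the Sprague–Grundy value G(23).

3

n :  0  1  2  3  4  5  6  7  8  9 10 11 12 13 14 15 16 17 18 19 20 21 22 23
G :  0  1  0  1  2  3  2  3  0  1  0  1  2  3  2  3  0  1  0  1  2  3  2  3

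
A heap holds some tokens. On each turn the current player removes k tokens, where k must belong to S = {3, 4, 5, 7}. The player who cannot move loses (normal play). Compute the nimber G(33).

1

n :  0  1  2  3  4  5  6  7  8  9 10 11 12 13 14 15 16 17 18 19 20 21 22 23 24 25 26 27 28 29 30 31 32 33
G :  0  0  0  1  1  1  2  2  2  3  0  0  0  1  1  1  2  2  2  3  0  0  0  1  1  1  2  2  2  3  0  0  0  1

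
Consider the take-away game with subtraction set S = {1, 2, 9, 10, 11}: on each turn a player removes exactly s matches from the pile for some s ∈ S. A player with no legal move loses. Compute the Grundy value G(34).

G(0) = 0
G(1) = mex{0} = 1
G(2) = mex{1,0} = 2
G(3) = mex{2,1} = 0
G(4) = mex{0,2} = 1
G(5) = mex{1,0} = 2
G(6) = mex{2,1} = 0
G(7) = mex{0,2} = 1
G(8) = mex{1,0} = 2
G(9) = mex{2,1,0} = 3
G(10) = mex{3,2,1,0} = 4
G(11) = mex{4,3,2,1,0} = 5
G(12) = mex{5,4,0,2,1} = 3
G(13) = mex{3,5,1,0,2} = 4
G(14) = mex{4,3,2,1,0} = 5
G(15) = mex{5,4,0,2,1} = 3
G(16) = mex{3,5,1,0,2} = 4
G(17) = mex{4,3,2,1,0} = 5
G(18) = mex{5,4,3,2,1} = 0
G(19) = mex{0,5,4,3,2} = 1
G(20) = mex{1,0,5,4,3} = 2
G(21) = mex{2,1,3,5,4} = 0
G(22) = mex{0,2,4,3,5} = 1
G(23) = mex{1,0,5,4,3} = 2
G(24) = mex{2,1,3,5,4} = 0
G(25) = mex{0,2,4,3,5} = 1
G(26) = mex{1,0,5,4,3} = 2
G(27) = mex{2,1,0,5,4} = 3
G(28) = mex{3,2,1,0,5} = 4
G(29) = mex{4,3,2,1,0} = 5
G(30) = mex{5,4,0,2,1} = 3
G(31) = mex{3,5,1,0,2} = 4
G(32) = mex{4,3,2,1,0} = 5
G(33) = mex{5,4,0,2,1} = 3
G(34) = mex{3,5,1,0,2} = 4

4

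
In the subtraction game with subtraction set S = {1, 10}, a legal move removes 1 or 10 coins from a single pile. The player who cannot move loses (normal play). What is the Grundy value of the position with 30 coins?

0

n :  0  1  2  3  4  5  6  7  8  9 10 11 12 13 14 15 16 17 18 19 20 21 22 23 24 25 26 27 28 29 30
G :  0  1  0  1  0  1  0  1  0  1  2  0  1  0  1  0  1  0  1  0  1  2  0  1  0  1  0  1  0  1  0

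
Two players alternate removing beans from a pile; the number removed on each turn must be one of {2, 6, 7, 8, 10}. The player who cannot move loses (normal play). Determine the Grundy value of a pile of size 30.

3

n :  0  1  2  3  4  5  6  7  8  9 10 11 12 13 14 15 16 17 18 19 20 21 22 23 24 25 26 27 28 29 30
G :  0  0  1  1  0  0  1  1  2  2  3  3  2  2  3  3  0  0  1  1  0  0  1  1  2  2  3  3  2  2  3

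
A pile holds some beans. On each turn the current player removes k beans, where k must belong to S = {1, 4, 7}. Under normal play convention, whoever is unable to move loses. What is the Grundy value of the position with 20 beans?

G(0) = 0
G(1) = mex{0} = 1
G(2) = mex{1} = 0
G(3) = mex{0} = 1
G(4) = mex{1,0} = 2
G(5) = mex{2,1} = 0
G(6) = mex{0,0} = 1
G(7) = mex{1,1,0} = 2
G(8) = mex{2,2,1} = 0
G(9) = mex{0,0,0} = 1
G(10) = mex{1,1,1} = 0
G(11) = mex{0,2,2} = 1
G(12) = mex{1,0,0} = 2
G(13) = mex{2,1,1} = 0
G(14) = mex{0,0,2} = 1
G(15) = mex{1,1,0} = 2
G(16) = mex{2,2,1} = 0
G(17) = mex{0,0,0} = 1
G(18) = mex{1,1,1} = 0
G(19) = mex{0,2,2} = 1
G(20) = mex{1,0,0} = 2

2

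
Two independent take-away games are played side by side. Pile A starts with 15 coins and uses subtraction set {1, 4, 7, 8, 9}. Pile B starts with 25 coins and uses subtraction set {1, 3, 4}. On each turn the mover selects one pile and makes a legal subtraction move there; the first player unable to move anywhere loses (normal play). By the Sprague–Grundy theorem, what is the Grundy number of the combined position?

2

Pile A, S = {1, 4, 7, 8, 9}:
G(0) = 0
G(1) = mex{0} = 1
G(2) = mex{1} = 0
G(3) = mex{0} = 1
G(4) = mex{1,0} = 2
G(5) = mex{2,1} = 0
G(6) = mex{0,0} = 1
G(7) = mex{1,1,0} = 2
G(8) = mex{2,2,1,0} = 3
G(9) = mex{3,0,0,1,0} = 2
G(10) = mex{2,1,1,0,1} = 3
G(11) = mex{3,2,2,1,0} = 4
G(12) = mex{4,3,0,2,1} = 5
G(13) = mex{5,2,1,0,2} = 3
G(14) = mex{3,3,2,1,0} = 4
G(15) = mex{4,4,3,2,1} = 0
G_A(15) = 0.
Pile B, S = {1, 3, 4}:
n :  0  1  2  3  4  5  6  7  8  9 10 11 12 13 14 15 16 17 18 19 20 21 22 23 24 25
G :  0  1  0  1  2  3  2  0  1  0  1  2  3  2  0  1  0  1  2  3  2  0  1  0  1  2
G_B(25) = 2.
Combined Grundy value = 0 ⊕ 2 = 2.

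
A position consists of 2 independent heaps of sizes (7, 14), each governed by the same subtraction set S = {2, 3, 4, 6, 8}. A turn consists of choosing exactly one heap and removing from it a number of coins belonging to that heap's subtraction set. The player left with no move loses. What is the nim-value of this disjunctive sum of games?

All heaps use S = {2, 3, 4, 6, 8}:
n :  0  1  2  3  4  5  6  7  8  9 10 11 12 13 14
G :  0  0  1  1  2  2  3  3  4  4  0  0  1  1  2
Heap A: G(7) = 3.
Heap B: G(14) = 2.
Combined Grundy value = 3 ⊕ 2 = 1.

1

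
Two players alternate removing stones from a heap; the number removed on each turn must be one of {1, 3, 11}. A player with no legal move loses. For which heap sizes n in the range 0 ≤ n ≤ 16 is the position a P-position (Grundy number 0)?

0, 2, 4, 6, 8, 10, 12, 14, 16

n :  0  1  2  3  4  5  6  7  8  9 10 11 12 13 14 15 16
G :  0  1  0  1  0  1  0  1  0  1  0  1  0  1  0  1  0
P-positions are exactly the n with G(n) = 0.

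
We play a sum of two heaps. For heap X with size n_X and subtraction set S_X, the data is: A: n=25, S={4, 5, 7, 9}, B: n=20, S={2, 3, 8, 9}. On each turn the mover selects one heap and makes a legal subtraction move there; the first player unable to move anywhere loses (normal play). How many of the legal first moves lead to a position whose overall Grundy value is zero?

1

Heap A, S = {4, 5, 7, 9}:
G(0) = 0
G(1) = mex{} = 0
G(2) = mex{} = 0
G(3) = mex{} = 0
G(4) = mex{0} = 1
G(5) = mex{0,0} = 1
G(6) = mex{0,0} = 1
G(7) = mex{0,0,0} = 1
G(8) = mex{1,0,0} = 2
G(9) = mex{1,1,0,0} = 2
G(10) = mex{1,1,0,0} = 2
G(11) = mex{1,1,1,0} = 2
G(12) = mex{2,1,1,0} = 3
G(13) = mex{2,2,1,1} = 0
G(14) = mex{2,2,1,1} = 0
G(15) = mex{2,2,2,1} = 0
G(16) = mex{3,2,2,1} = 0
G(17) = mex{0,3,2,2} = 1
G(18) = mex{0,0,2,2} = 1
G(19) = mex{0,0,3,2} = 1
G(20) = mex{0,0,0,2} = 1
G(21) = mex{1,0,0,3} = 2
G(22) = mex{1,1,0,0} = 2
G(23) = mex{1,1,0,0} = 2
G(24) = mex{1,1,1,0} = 2
G(25) = mex{2,1,1,0} = 3
G_A(25) = 3.
Heap B, S = {2, 3, 8, 9}:
G(0) = 0
G(1) = mex{} = 0
G(2) = mex{0} = 1
G(3) = mex{0,0} = 1
G(4) = mex{1,0} = 2
G(5) = mex{1,1} = 0
G(6) = mex{2,1} = 0
G(7) = mex{0,2} = 1
G(8) = mex{0,0,0} = 1
G(9) = mex{1,0,0,0} = 2
G(10) = mex{1,1,1,0} = 2
G(11) = mex{2,1,1,1} = 0
G(12) = mex{2,2,2,1} = 0
G(13) = mex{0,2,0,2} = 1
G(14) = mex{0,0,0,0} = 1
G(15) = mex{1,0,1,0} = 2
G(16) = mex{1,1,1,1} = 0
G(17) = mex{2,1,2,1} = 0
G(18) = mex{0,2,2,2} = 1
G(19) = mex{0,0,0,2} = 1
G(20) = mex{1,0,0,0} = 2
G_B(20) = 2.
Combined Grundy value = 3 ⊕ 2 = 1.
A winning move leaves total XOR = 0, i.e. changes one component's Grundy value g to g ⊕ X where X is the current total.
Heap A: need g' = 3⊕1 = 2. Options: 25−4→G=2, 25−5→G=1, 25−7→G=1, 25−9→G=0. Hits: 1.
Heap B: need g' = 2⊕1 = 3. Options: 20−2→G=1, 20−3→G=0, 20−8→G=0, 20−9→G=0. Hits: 0.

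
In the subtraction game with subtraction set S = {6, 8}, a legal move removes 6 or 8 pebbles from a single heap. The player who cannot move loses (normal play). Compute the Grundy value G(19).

n :  0  1  2  3  4  5  6  7  8  9 10 11 12 13 14 15 16 17 18 19
G :  0  0  0  0  0  0  1  1  1  1  1  1  2  2  0  0  0  0  0  0

0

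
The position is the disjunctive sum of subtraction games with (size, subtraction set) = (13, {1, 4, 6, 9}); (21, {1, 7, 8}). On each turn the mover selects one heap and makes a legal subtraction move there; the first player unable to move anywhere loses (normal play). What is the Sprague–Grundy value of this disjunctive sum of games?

1

Heap A, S = {1, 4, 6, 9}:
G(0) = 0
G(1) = mex{0} = 1
G(2) = mex{1} = 0
G(3) = mex{0} = 1
G(4) = mex{1,0} = 2
G(5) = mex{2,1} = 0
G(6) = mex{0,0,0} = 1
G(7) = mex{1,1,1} = 0
G(8) = mex{0,2,0} = 1
G(9) = mex{1,0,1,0} = 2
G(10) = mex{2,1,2,1} = 0
G(11) = mex{0,0,0,0} = 1
G(12) = mex{1,1,1,1} = 0
G(13) = mex{0,2,0,2} = 1
G_A(13) = 1.
Heap B, S = {1, 7, 8}:
n :  0  1  2  3  4  5  6  7  8  9 10 11 12 13 14 15 16 17 18 19 20 21
G :  0  1  0  1  0  1  0  1  2  3  2  3  2  3  2  0  1  0  1  0  1  0
G_B(21) = 0.
Combined Grundy value = 1 ⊕ 0 = 1.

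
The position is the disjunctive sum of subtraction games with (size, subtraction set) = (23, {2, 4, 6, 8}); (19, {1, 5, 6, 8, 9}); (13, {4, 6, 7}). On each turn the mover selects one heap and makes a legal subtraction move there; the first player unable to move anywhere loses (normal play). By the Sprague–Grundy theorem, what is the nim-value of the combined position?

0

Heap A, S = {2, 4, 6, 8}:
n :  0  1  2  3  4  5  6  7  8  9 10 11 12 13 14 15 16 17 18 19 20 21 22 23
G :  0  0  1  1  2  2  3  3  4  4  0  0  1  1  2  2  3  3  4  4  0  0  1  1
G_A(23) = 1.
Heap B, S = {1, 5, 6, 8, 9}:
G(0) = 0
G(1) = mex{0} = 1
G(2) = mex{1} = 0
G(3) = mex{0} = 1
G(4) = mex{1} = 0
G(5) = mex{0,0} = 1
G(6) = mex{1,1,0} = 2
G(7) = mex{2,0,1} = 3
G(8) = mex{3,1,0,0} = 2
G(9) = mex{2,0,1,1,0} = 3
G(10) = mex{3,1,0,0,1} = 2
G(11) = mex{2,2,1,1,0} = 3
G(12) = mex{3,3,2,0,1} = 4
G(13) = mex{4,2,3,1,0} = 5
G(14) = mex{5,3,2,2,1} = 0
G(15) = mex{0,2,3,3,2} = 1
G(16) = mex{1,3,2,2,3} = 0
G(17) = mex{0,4,3,3,2} = 1
G(18) = mex{1,5,4,2,3} = 0
G(19) = mex{0,0,5,3,2} = 1
G_B(19) = 1.
Heap C, S = {4, 6, 7}:
n :  0  1  2  3  4  5  6  7  8  9 10 11 12 13
G :  0  0  0  0  1  1  1  1  2  2  2  0  0  0
G_C(13) = 0.
Combined Grundy value = 1 ⊕ 1 ⊕ 0 = 0.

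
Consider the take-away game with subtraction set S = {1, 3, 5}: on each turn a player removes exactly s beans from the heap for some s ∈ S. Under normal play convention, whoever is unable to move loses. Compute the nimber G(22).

0

G(0) = 0
G(1) = mex{0} = 1
G(2) = mex{1} = 0
G(3) = mex{0,0} = 1
G(4) = mex{1,1} = 0
G(5) = mex{0,0,0} = 1
G(6) = mex{1,1,1} = 0
G(7) = mex{0,0,0} = 1
G(8) = mex{1,1,1} = 0
G(9) = mex{0,0,0} = 1
G(10) = mex{1,1,1} = 0
G(11) = mex{0,0,0} = 1
G(12) = mex{1,1,1} = 0
G(13) = mex{0,0,0} = 1
G(14) = mex{1,1,1} = 0
G(15) = mex{0,0,0} = 1
G(16) = mex{1,1,1} = 0
G(17) = mex{0,0,0} = 1
G(18) = mex{1,1,1} = 0
G(19) = mex{0,0,0} = 1
G(20) = mex{1,1,1} = 0
G(21) = mex{0,0,0} = 1
G(22) = mex{1,1,1} = 0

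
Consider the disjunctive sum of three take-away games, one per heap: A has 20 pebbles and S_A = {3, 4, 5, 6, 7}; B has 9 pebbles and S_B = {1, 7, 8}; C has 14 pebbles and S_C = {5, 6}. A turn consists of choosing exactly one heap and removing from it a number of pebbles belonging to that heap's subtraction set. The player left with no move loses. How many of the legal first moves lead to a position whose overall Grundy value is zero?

1

Heap A, S = {3, 4, 5, 6, 7}:
G(0) = 0
G(1) = mex{} = 0
G(2) = mex{} = 0
G(3) = mex{0} = 1
G(4) = mex{0,0} = 1
G(5) = mex{0,0,0} = 1
G(6) = mex{1,0,0,0} = 2
G(7) = mex{1,1,0,0,0} = 2
G(8) = mex{1,1,1,0,0} = 2
G(9) = mex{2,1,1,1,0} = 3
G(10) = mex{2,2,1,1,1} = 0
G(11) = mex{2,2,2,1,1} = 0
G(12) = mex{3,2,2,2,1} = 0
G(13) = mex{0,3,2,2,2} = 1
G(14) = mex{0,0,3,2,2} = 1
G(15) = mex{0,0,0,3,2} = 1
G(16) = mex{1,0,0,0,3} = 2
G(17) = mex{1,1,0,0,0} = 2
G(18) = mex{1,1,1,0,0} = 2
G(19) = mex{2,1,1,1,0} = 3
G(20) = mex{2,2,1,1,1} = 0
G_A(20) = 0.
Heap B, S = {1, 7, 8}:
G(0) = 0
G(1) = mex{0} = 1
G(2) = mex{1} = 0
G(3) = mex{0} = 1
G(4) = mex{1} = 0
G(5) = mex{0} = 1
G(6) = mex{1} = 0
G(7) = mex{0,0} = 1
G(8) = mex{1,1,0} = 2
G(9) = mex{2,0,1} = 3
G_B(9) = 3.
Heap C, S = {5, 6}:
n :  0  1  2  3  4  5  6  7  8  9 10 11 12 13 14
G :  0  0  0  0  0  1  1  1  1  1  2  0  0  0  0
G_C(14) = 0.
Combined Grundy value = 0 ⊕ 3 ⊕ 0 = 3.
A winning move leaves total XOR = 0, i.e. changes one component's Grundy value g to g ⊕ X where X is the current total.
Heap A: need g' = 0⊕3 = 3. Options: 20−3→G=2, 20−4→G=2, 20−5→G=1, 20−6→G=1, 20−7→G=1. Hits: 0.
Heap B: need g' = 3⊕3 = 0. Options: 9−1→G=2, 9−7→G=0, 9−8→G=1. Hits: 1.
Heap C: need g' = 0⊕3 = 3. Options: 14−5→G=1, 14−6→G=1. Hits: 0.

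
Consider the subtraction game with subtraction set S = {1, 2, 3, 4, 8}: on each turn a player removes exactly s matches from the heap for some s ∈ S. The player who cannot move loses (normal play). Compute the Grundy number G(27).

n :  0  1  2  3  4  5  6  7  8  9 10 11 12 13 14 15 16 17 18 19 20 21 22 23 24 25 26 27
G :  0  1  2  3  4  0  1  2  3  4  0  1  2  3  4  0  1  2  3  4  0  1  2  3  4  0  1  2

2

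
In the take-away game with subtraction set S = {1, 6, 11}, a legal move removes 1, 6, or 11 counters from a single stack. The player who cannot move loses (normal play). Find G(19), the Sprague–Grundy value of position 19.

n :  0  1  2  3  4  5  6  7  8  9 10 11 12 13 14 15 16 17 18 19
G :  0  1  0  1  0  1  2  0  1  0  1  2  0  1  0  1  0  1  2  0

0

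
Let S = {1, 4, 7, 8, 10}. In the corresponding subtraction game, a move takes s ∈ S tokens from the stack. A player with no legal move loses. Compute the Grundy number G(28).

n :  0  1  2  3  4  5  6  7  8  9 10 11 12 13 14 15 16 17 18 19 20 21 22 23 24 25 26 27 28
G :  0  1  0  1  2  0  1  2  3  2  3  0  1  3  0  1  0  1  2  3  2  4  3  2  3  0  1  0  1

1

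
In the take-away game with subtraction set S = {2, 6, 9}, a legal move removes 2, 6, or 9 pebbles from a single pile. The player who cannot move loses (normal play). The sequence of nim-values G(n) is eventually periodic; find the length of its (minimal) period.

n :  0  1  2  3  4  5  6  7  8  9 10 11 12 13 14 15 16 17 18 19 20 21 22 23 24 25 26 27 28 29 30 31
G :  0  0  1  1  0  0  1  1  0  2  1  3  0  2  1  0  0  1  1  0  0  1  1  0  2  1  3  0  2  1  0  0
G(n+15) = G(n) holds for n = 0,…,8 (a full window of length max(S) = 9), so the sequence is purely periodic with period 15.

15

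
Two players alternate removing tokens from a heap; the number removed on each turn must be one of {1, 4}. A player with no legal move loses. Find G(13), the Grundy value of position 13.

n :  0  1  2  3  4  5  6  7  8  9 10 11 12 13
G :  0  1  0  1  2  0  1  0  1  2  0  1  0  1

1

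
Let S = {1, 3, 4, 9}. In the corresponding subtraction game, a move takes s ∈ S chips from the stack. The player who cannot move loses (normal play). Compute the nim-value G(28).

2

n :  0  1  2  3  4  5  6  7  8  9 10 11 12 13 14 15 16 17 18 19 20 21 22 23 24 25 26 27 28
G :  0  1  0  1  2  3  2  0  1  4  3  2  0  1  0  1  2  3  2  0  1  4  3  2  0  1  0  1  2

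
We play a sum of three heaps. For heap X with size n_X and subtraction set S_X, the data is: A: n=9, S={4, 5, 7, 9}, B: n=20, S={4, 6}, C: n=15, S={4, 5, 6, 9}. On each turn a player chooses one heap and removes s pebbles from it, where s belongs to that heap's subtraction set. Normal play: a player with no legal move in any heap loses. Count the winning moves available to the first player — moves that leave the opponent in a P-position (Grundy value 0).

Heap A, S = {4, 5, 7, 9}:
G(0) = 0
G(1) = mex{} = 0
G(2) = mex{} = 0
G(3) = mex{} = 0
G(4) = mex{0} = 1
G(5) = mex{0,0} = 1
G(6) = mex{0,0} = 1
G(7) = mex{0,0,0} = 1
G(8) = mex{1,0,0} = 2
G(9) = mex{1,1,0,0} = 2
G_A(9) = 2.
Heap B, S = {4, 6}:
n :  0  1  2  3  4  5  6  7  8  9 10 11 12 13 14 15 16 17 18 19 20
G :  0  0  0  0  1  1  1  1  2  2  0  0  0  0  1  1  1  1  2  2  0
G_B(20) = 0.
Heap C, S = {4, 5, 6, 9}:
n :  0  1  2  3  4  5  6  7  8  9 10 11 12 13 14 15
G :  0  0  0  0  1  1  1  1  2  2  2  2  3  0  0  0
G_C(15) = 0.
Combined Grundy value = 2 ⊕ 0 ⊕ 0 = 2.
A winning move leaves total XOR = 0, i.e. changes one component's Grundy value g to g ⊕ X where X is the current total.
Heap A: need g' = 2⊕2 = 0. Options: 9−4→G=1, 9−5→G=1, 9−7→G=0, 9−9→G=0. Hits: 2.
Heap B: need g' = 0⊕2 = 2. Options: 20−4→G=1, 20−6→G=1. Hits: 0.
Heap C: need g' = 0⊕2 = 2. Options: 15−4→G=2, 15−5→G=2, 15−6→G=2, 15−9→G=1. Hits: 3.

5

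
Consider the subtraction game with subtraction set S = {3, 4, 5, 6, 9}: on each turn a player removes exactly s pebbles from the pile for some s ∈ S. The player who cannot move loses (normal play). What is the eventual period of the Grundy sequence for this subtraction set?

G(0) = 0
G(1) = mex{} = 0
G(2) = mex{} = 0
G(3) = mex{0} = 1
G(4) = mex{0,0} = 1
G(5) = mex{0,0,0} = 1
G(6) = mex{1,0,0,0} = 2
G(7) = mex{1,1,0,0} = 2
G(8) = mex{1,1,1,0} = 2
G(9) = mex{2,1,1,1,0} = 3
G(10) = mex{2,2,1,1,0} = 3
G(11) = mex{2,2,2,1,0} = 3
G(12) = mex{3,2,2,2,1} = 0
G(13) = mex{3,3,2,2,1} = 0
G(14) = mex{3,3,3,2,1} = 0
G(15) = mex{0,3,3,3,2} = 1
G(16) = mex{0,0,3,3,2} = 1
G(17) = mex{0,0,0,3,2} = 1
G(18) = mex{1,0,0,0,3} = 2
G(19) = mex{1,1,0,0,3} = 2
G(20) = mex{1,1,1,0,3} = 2
G(21) = mex{2,1,1,1,0} = 3
G(22) = mex{2,2,1,1,0} = 3
G(23) = mex{2,2,2,1,0} = 3
G(24) = mex{3,2,2,2,1} = 0
G(25) = mex{3,3,2,2,1} = 0
G(n+12) = G(n) holds for n = 0,…,8 (a full window of length max(S) = 9), so the sequence is purely periodic with period 12.

12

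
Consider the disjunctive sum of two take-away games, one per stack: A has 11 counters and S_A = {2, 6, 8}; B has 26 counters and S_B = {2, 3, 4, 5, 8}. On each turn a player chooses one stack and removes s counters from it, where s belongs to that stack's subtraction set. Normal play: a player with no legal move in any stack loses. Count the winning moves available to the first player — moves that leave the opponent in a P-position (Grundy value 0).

Stack A, S = {2, 6, 8}:
n :  0  1  2  3  4  5  6  7  8  9 10 11
G :  0  0  1  1  0  0  1  1  2  2  3  3
G_A(11) = 3.
Stack B, S = {2, 3, 4, 5, 8}:
G(0) = 0
G(1) = mex{} = 0
G(2) = mex{0} = 1
G(3) = mex{0,0} = 1
G(4) = mex{1,0,0} = 2
G(5) = mex{1,1,0,0} = 2
G(6) = mex{2,1,1,0} = 3
G(7) = mex{2,2,1,1} = 0
G(8) = mex{3,2,2,1,0} = 4
G(9) = mex{0,3,2,2,0} = 1
G(10) = mex{4,0,3,2,1} = 5
G(11) = mex{1,4,0,3,1} = 2
G(12) = mex{5,1,4,0,2} = 3
G(13) = mex{2,5,1,4,2} = 0
G(14) = mex{3,2,5,1,3} = 0
G(15) = mex{0,3,2,5,0} = 1
G(16) = mex{0,0,3,2,4} = 1
G(17) = mex{1,0,0,3,1} = 2
G(18) = mex{1,1,0,0,5} = 2
G(19) = mex{2,1,1,0,2} = 3
G(20) = mex{2,2,1,1,3} = 0
G(21) = mex{3,2,2,1,0} = 4
G(22) = mex{0,3,2,2,0} = 1
G(23) = mex{4,0,3,2,1} = 5
G(24) = mex{1,4,0,3,1} = 2
G(25) = mex{5,1,4,0,2} = 3
G(26) = mex{2,5,1,4,2} = 0
G_B(26) = 0.
Combined Grundy value = 3 ⊕ 0 = 3.
A winning move leaves total XOR = 0, i.e. changes one component's Grundy value g to g ⊕ X where X is the current total.
Stack A: need g' = 3⊕3 = 0. Options: 11−2→G=2, 11−6→G=0, 11−8→G=1. Hits: 1.
Stack B: need g' = 0⊕3 = 3. Options: 26−2→G=2, 26−3→G=5, 26−4→G=1, 26−5→G=4, 26−8→G=2. Hits: 0.

1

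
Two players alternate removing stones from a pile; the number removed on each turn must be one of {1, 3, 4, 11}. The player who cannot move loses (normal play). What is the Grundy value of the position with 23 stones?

0

G(0) = 0
G(1) = mex{0} = 1
G(2) = mex{1} = 0
G(3) = mex{0,0} = 1
G(4) = mex{1,1,0} = 2
G(5) = mex{2,0,1} = 3
G(6) = mex{3,1,0} = 2
G(7) = mex{2,2,1} = 0
G(8) = mex{0,3,2} = 1
G(9) = mex{1,2,3} = 0
G(10) = mex{0,0,2} = 1
G(11) = mex{1,1,0,0} = 2
G(12) = mex{2,0,1,1} = 3
G(13) = mex{3,1,0,0} = 2
G(14) = mex{2,2,1,1} = 0
G(15) = mex{0,3,2,2} = 1
G(16) = mex{1,2,3,3} = 0
G(17) = mex{0,0,2,2} = 1
G(18) = mex{1,1,0,0} = 2
G(19) = mex{2,0,1,1} = 3
G(20) = mex{3,1,0,0} = 2
G(21) = mex{2,2,1,1} = 0
G(22) = mex{0,3,2,2} = 1
G(23) = mex{1,2,3,3} = 0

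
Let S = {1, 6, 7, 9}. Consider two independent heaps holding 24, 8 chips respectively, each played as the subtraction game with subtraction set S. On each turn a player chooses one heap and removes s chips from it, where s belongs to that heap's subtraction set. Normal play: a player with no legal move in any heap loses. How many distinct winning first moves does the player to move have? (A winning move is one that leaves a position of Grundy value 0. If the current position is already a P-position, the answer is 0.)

All heaps use S = {1, 6, 7, 9}:
G(0) = 0
G(1) = mex{0} = 1
G(2) = mex{1} = 0
G(3) = mex{0} = 1
G(4) = mex{1} = 0
G(5) = mex{0} = 1
G(6) = mex{1,0} = 2
G(7) = mex{2,1,0} = 3
G(8) = mex{3,0,1} = 2
G(9) = mex{2,1,0,0} = 3
G(10) = mex{3,0,1,1} = 2
G(11) = mex{2,1,0,0} = 3
G(12) = mex{3,2,1,1} = 0
G(13) = mex{0,3,2,0} = 1
G(14) = mex{1,2,3,1} = 0
G(15) = mex{0,3,2,2} = 1
G(16) = mex{1,2,3,3} = 0
G(17) = mex{0,3,2,2} = 1
G(18) = mex{1,0,3,3} = 2
G(19) = mex{2,1,0,2} = 3
G(20) = mex{3,0,1,3} = 2
G(21) = mex{2,1,0,0} = 3
G(22) = mex{3,0,1,1} = 2
G(23) = mex{2,1,0,0} = 3
G(24) = mex{3,2,1,1} = 0
Heap A: G(24) = 0.
Heap B: G(8) = 2.
Combined Grundy value = 0 ⊕ 2 = 2.
A winning move leaves total XOR = 0, i.e. changes one component's Grundy value g to g ⊕ X where X is the current total.
Heap A: need g' = 0⊕2 = 2. Options: 24−1→G=3, 24−6→G=2, 24−7→G=1, 24−9→G=1. Hits: 1.
Heap B: need g' = 2⊕2 = 0. Options: 8−1→G=3, 8−6→G=0, 8−7→G=1. Hits: 1.

2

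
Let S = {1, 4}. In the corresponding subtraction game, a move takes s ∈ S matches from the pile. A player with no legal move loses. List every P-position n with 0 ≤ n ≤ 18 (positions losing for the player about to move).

0, 2, 5, 7, 10, 12, 15, 17

G(0) = 0
G(1) = mex{0} = 1
G(2) = mex{1} = 0
G(3) = mex{0} = 1
G(4) = mex{1,0} = 2
G(5) = mex{2,1} = 0
G(6) = mex{0,0} = 1
G(7) = mex{1,1} = 0
G(8) = mex{0,2} = 1
G(9) = mex{1,0} = 2
G(10) = mex{2,1} = 0
G(11) = mex{0,0} = 1
G(12) = mex{1,1} = 0
G(13) = mex{0,2} = 1
G(14) = mex{1,0} = 2
G(15) = mex{2,1} = 0
G(16) = mex{0,0} = 1
G(17) = mex{1,1} = 0
G(18) = mex{0,2} = 1
P-positions are exactly the n with G(n) = 0.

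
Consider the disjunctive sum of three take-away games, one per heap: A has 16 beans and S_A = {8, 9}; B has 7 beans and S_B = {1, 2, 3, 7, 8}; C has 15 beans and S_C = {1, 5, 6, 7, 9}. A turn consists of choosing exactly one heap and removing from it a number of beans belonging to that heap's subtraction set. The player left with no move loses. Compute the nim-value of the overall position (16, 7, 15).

Heap A, S = {8, 9}:
G(0) = 0
G(1) = mex{} = 0
G(2) = mex{} = 0
G(3) = mex{} = 0
G(4) = mex{} = 0
G(5) = mex{} = 0
G(6) = mex{} = 0
G(7) = mex{} = 0
G(8) = mex{0} = 1
G(9) = mex{0,0} = 1
G(10) = mex{0,0} = 1
G(11) = mex{0,0} = 1
G(12) = mex{0,0} = 1
G(13) = mex{0,0} = 1
G(14) = mex{0,0} = 1
G(15) = mex{0,0} = 1
G(16) = mex{1,0} = 2
G_A(16) = 2.
Heap B, S = {1, 2, 3, 7, 8}:
G(0) = 0
G(1) = mex{0} = 1
G(2) = mex{1,0} = 2
G(3) = mex{2,1,0} = 3
G(4) = mex{3,2,1} = 0
G(5) = mex{0,3,2} = 1
G(6) = mex{1,0,3} = 2
G(7) = mex{2,1,0,0} = 3
G_B(7) = 3.
Heap C, S = {1, 5, 6, 7, 9}:
G(0) = 0
G(1) = mex{0} = 1
G(2) = mex{1} = 0
G(3) = mex{0} = 1
G(4) = mex{1} = 0
G(5) = mex{0,0} = 1
G(6) = mex{1,1,0} = 2
G(7) = mex{2,0,1,0} = 3
G(8) = mex{3,1,0,1} = 2
G(9) = mex{2,0,1,0,0} = 3
G(10) = mex{3,1,0,1,1} = 2
G(11) = mex{2,2,1,0,0} = 3
G(12) = mex{3,3,2,1,1} = 0
G(13) = mex{0,2,3,2,0} = 1
G(14) = mex{1,3,2,3,1} = 0
G(15) = mex{0,2,3,2,2} = 1
G_C(15) = 1.
Combined Grundy value = 2 ⊕ 3 ⊕ 1 = 0.

0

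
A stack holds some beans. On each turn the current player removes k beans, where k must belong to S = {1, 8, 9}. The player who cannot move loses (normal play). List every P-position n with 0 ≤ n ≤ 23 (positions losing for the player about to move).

G(0) = 0
G(1) = mex{0} = 1
G(2) = mex{1} = 0
G(3) = mex{0} = 1
G(4) = mex{1} = 0
G(5) = mex{0} = 1
G(6) = mex{1} = 0
G(7) = mex{0} = 1
G(8) = mex{1,0} = 2
G(9) = mex{2,1,0} = 3
G(10) = mex{3,0,1} = 2
G(11) = mex{2,1,0} = 3
G(12) = mex{3,0,1} = 2
G(13) = mex{2,1,0} = 3
G(14) = mex{3,0,1} = 2
G(15) = mex{2,1,0} = 3
G(16) = mex{3,2,1} = 0
G(17) = mex{0,3,2} = 1
G(18) = mex{1,2,3} = 0
G(19) = mex{0,3,2} = 1
G(20) = mex{1,2,3} = 0
G(21) = mex{0,3,2} = 1
G(22) = mex{1,2,3} = 0
G(23) = mex{0,3,2} = 1
P-positions are exactly the n with G(n) = 0.

0, 2, 4, 6, 16, 18, 20, 22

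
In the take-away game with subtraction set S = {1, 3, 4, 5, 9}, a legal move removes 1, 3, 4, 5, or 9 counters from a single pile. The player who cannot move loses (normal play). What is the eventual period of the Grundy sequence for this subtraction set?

n :  0  1  2  3  4  5  6  7  8  9 10 11 12 13 14 15 16 17 18
G :  0  1  0  1  2  3  2  3  0  1  0  1  2  3  2  3  0  1  0
G(n+8) = G(n) holds for n = 0,…,8 (a full window of length max(S) = 9), so the sequence is purely periodic with period 8.

8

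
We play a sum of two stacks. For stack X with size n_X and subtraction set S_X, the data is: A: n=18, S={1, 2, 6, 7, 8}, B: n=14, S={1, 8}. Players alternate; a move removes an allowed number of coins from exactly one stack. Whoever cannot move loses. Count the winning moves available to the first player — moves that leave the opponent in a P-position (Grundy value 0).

1

Stack A, S = {1, 2, 6, 7, 8}:
n :  0  1  2  3  4  5  6  7  8  9 10 11 12 13 14 15 16 17 18
G :  0  1  2  0  1  2  3  4  5  3  4  5  0  1  2  0  1  2  3
G_A(18) = 3.
Stack B, S = {1, 8}:
G(0) = 0
G(1) = mex{0} = 1
G(2) = mex{1} = 0
G(3) = mex{0} = 1
G(4) = mex{1} = 0
G(5) = mex{0} = 1
G(6) = mex{1} = 0
G(7) = mex{0} = 1
G(8) = mex{1,0} = 2
G(9) = mex{2,1} = 0
G(10) = mex{0,0} = 1
G(11) = mex{1,1} = 0
G(12) = mex{0,0} = 1
G(13) = mex{1,1} = 0
G(14) = mex{0,0} = 1
G_B(14) = 1.
Combined Grundy value = 3 ⊕ 1 = 2.
A winning move leaves total XOR = 0, i.e. changes one component's Grundy value g to g ⊕ X where X is the current total.
Stack A: need g' = 3⊕2 = 1. Options: 18−1→G=2, 18−2→G=1, 18−6→G=0, 18−7→G=5, 18−8→G=4. Hits: 1.
Stack B: need g' = 1⊕2 = 3. Options: 14−1→G=0, 14−8→G=0. Hits: 0.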